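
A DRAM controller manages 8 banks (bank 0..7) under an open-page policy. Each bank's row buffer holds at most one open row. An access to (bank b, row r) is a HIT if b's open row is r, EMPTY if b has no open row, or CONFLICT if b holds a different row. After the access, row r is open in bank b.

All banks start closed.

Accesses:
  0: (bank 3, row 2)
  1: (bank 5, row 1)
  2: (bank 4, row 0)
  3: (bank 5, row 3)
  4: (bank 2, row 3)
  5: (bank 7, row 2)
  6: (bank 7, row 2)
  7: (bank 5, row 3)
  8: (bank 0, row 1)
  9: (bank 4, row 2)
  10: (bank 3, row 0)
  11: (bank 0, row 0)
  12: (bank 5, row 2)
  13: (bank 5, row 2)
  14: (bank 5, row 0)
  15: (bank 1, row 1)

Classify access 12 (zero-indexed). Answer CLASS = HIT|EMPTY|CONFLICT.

CLASS = CONFLICT

0: bank 3 row 2 — prev None → EMPTY
1: bank 5 row 1 — prev None → EMPTY
2: bank 4 row 0 — prev None → EMPTY
3: bank 5 row 3 — prev 1 → CONFLICT
4: bank 2 row 3 — prev None → EMPTY
5: bank 7 row 2 — prev None → EMPTY
6: bank 7 row 2 — prev 2 → HIT
7: bank 5 row 3 — prev 3 → HIT
8: bank 0 row 1 — prev None → EMPTY
9: bank 4 row 2 — prev 0 → CONFLICT
10: bank 3 row 0 — prev 2 → CONFLICT
11: bank 0 row 0 — prev 1 → CONFLICT
12: bank 5 row 2 — prev 3 → CONFLICT
13: bank 5 row 2 — prev 2 → HIT
14: bank 5 row 0 — prev 2 → CONFLICT
15: bank 1 row 1 — prev None → EMPTY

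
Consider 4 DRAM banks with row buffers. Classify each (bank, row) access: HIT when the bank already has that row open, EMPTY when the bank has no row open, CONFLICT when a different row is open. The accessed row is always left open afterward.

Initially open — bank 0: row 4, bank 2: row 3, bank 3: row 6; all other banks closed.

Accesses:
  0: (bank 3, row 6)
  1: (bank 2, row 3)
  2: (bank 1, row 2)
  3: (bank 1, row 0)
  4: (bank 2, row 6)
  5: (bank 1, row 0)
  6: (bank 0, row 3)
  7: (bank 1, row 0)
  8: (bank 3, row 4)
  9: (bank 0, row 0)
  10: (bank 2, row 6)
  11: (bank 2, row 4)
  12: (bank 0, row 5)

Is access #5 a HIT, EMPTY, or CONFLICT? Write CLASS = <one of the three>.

step 0: bank3 6->6 [HIT]
step 1: bank2 3->3 [HIT]
step 2: bank1 None->2 [EMPTY]
step 3: bank1 2->0 [CONFLICT]
step 4: bank2 3->6 [CONFLICT]
step 5: bank1 0->0 [HIT]
step 6: bank0 4->3 [CONFLICT]
step 7: bank1 0->0 [HIT]
step 8: bank3 6->4 [CONFLICT]
step 9: bank0 3->0 [CONFLICT]
step 10: bank2 6->6 [HIT]
step 11: bank2 6->4 [CONFLICT]
step 12: bank0 0->5 [CONFLICT]

CLASS = HIT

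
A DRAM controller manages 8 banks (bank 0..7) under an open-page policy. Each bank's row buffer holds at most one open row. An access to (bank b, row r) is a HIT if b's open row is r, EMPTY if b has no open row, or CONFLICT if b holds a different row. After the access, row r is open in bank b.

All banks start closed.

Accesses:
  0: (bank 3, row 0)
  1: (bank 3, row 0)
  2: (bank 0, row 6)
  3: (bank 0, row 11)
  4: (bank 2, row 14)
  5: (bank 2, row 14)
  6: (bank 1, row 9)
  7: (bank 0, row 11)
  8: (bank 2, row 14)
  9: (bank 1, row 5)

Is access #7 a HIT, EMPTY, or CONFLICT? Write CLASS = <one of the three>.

  [0] b3 r0: no row ⇒ E
  [1] b3 r0: had r0 ⇒ H
  [2] b0 r6: no row ⇒ E
  [3] b0 r11: had r6 ⇒ C
  [4] b2 r14: no row ⇒ E
  [5] b2 r14: had r14 ⇒ H
  [6] b1 r9: no row ⇒ E
  [7] b0 r11: had r11 ⇒ H
  [8] b2 r14: had r14 ⇒ H
  [9] b1 r5: had r9 ⇒ C

CLASS = HIT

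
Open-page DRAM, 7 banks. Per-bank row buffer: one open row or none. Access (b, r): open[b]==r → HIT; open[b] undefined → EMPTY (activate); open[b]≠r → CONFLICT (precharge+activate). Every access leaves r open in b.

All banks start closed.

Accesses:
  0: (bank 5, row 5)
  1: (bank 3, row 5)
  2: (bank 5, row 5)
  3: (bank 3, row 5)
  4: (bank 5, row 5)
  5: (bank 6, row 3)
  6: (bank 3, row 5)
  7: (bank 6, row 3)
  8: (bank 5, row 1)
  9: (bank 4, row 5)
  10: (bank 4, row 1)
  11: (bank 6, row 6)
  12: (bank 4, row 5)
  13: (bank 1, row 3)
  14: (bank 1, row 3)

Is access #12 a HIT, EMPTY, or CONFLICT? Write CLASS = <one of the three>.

  [0] b5 r5: no row ⇒ E
  [1] b3 r5: no row ⇒ E
  [2] b5 r5: had r5 ⇒ H
  [3] b3 r5: had r5 ⇒ H
  [4] b5 r5: had r5 ⇒ H
  [5] b6 r3: no row ⇒ E
  [6] b3 r5: had r5 ⇒ H
  [7] b6 r3: had r3 ⇒ H
  [8] b5 r1: had r5 ⇒ C
  [9] b4 r5: no row ⇒ E
  [10] b4 r1: had r5 ⇒ C
  [11] b6 r6: had r3 ⇒ C
  [12] b4 r5: had r1 ⇒ C
  [13] b1 r3: no row ⇒ E
  [14] b1 r3: had r3 ⇒ H

CLASS = CONFLICT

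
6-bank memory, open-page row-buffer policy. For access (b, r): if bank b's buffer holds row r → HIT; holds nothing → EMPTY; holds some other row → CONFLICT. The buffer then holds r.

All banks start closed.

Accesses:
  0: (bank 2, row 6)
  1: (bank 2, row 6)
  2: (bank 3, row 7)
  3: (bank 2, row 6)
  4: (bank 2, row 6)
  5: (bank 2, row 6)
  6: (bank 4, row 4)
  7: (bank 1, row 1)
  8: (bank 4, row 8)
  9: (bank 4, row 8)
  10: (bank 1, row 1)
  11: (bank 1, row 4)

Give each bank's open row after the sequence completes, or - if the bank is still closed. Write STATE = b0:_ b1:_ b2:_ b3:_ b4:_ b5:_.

step 0: bank2 None->6 [EMPTY]
step 1: bank2 6->6 [HIT]
step 2: bank3 None->7 [EMPTY]
step 3: bank2 6->6 [HIT]
step 4: bank2 6->6 [HIT]
step 5: bank2 6->6 [HIT]
step 6: bank4 None->4 [EMPTY]
step 7: bank1 None->1 [EMPTY]
step 8: bank4 4->8 [CONFLICT]
step 9: bank4 8->8 [HIT]
step 10: bank1 1->1 [HIT]
step 11: bank1 1->4 [CONFLICT]

STATE = b0:- b1:4 b2:6 b3:7 b4:8 b5:-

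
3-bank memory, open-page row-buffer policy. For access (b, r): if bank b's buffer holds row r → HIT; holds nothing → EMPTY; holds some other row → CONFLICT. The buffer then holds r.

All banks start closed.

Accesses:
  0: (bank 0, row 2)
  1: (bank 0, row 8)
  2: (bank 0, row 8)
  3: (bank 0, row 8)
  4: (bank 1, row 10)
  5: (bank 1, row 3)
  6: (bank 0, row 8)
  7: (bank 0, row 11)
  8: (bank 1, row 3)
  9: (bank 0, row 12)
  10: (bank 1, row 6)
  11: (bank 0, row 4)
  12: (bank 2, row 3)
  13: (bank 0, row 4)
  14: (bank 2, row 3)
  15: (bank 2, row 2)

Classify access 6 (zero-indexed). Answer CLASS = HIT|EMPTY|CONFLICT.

CLASS = HIT

  [0] b0 r2: no row ⇒ E
  [1] b0 r8: had r2 ⇒ C
  [2] b0 r8: had r8 ⇒ H
  [3] b0 r8: had r8 ⇒ H
  [4] b1 r10: no row ⇒ E
  [5] b1 r3: had r10 ⇒ C
  [6] b0 r8: had r8 ⇒ H
  [7] b0 r11: had r8 ⇒ C
  [8] b1 r3: had r3 ⇒ H
  [9] b0 r12: had r11 ⇒ C
  [10] b1 r6: had r3 ⇒ C
  [11] b0 r4: had r12 ⇒ C
  [12] b2 r3: no row ⇒ E
  [13] b0 r4: had r4 ⇒ H
  [14] b2 r3: had r3 ⇒ H
  [15] b2 r2: had r3 ⇒ C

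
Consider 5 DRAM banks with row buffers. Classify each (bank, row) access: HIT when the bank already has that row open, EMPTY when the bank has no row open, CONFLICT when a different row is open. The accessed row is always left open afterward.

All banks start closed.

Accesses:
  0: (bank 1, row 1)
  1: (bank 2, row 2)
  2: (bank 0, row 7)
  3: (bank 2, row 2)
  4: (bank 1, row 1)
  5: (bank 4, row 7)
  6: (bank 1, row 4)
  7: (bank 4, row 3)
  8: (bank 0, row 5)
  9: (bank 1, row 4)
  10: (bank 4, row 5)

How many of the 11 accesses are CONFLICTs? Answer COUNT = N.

COUNT = 4

0: bank 1 row 1 — prev None → EMPTY
1: bank 2 row 2 — prev None → EMPTY
2: bank 0 row 7 — prev None → EMPTY
3: bank 2 row 2 — prev 2 → HIT
4: bank 1 row 1 — prev 1 → HIT
5: bank 4 row 7 — prev None → EMPTY
6: bank 1 row 4 — prev 1 → CONFLICT
7: bank 4 row 3 — prev 7 → CONFLICT
8: bank 0 row 5 — prev 7 → CONFLICT
9: bank 1 row 4 — prev 4 → HIT
10: bank 4 row 5 — prev 3 → CONFLICT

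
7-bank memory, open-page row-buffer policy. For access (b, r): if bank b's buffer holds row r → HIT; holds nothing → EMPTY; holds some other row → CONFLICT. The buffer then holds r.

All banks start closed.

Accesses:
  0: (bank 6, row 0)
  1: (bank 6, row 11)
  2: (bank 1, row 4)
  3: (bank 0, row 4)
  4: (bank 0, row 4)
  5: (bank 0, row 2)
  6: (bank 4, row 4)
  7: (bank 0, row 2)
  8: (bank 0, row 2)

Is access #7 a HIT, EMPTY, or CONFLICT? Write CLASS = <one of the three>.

CLASS = HIT

step 0: bank6 None->0 [EMPTY]
step 1: bank6 0->11 [CONFLICT]
step 2: bank1 None->4 [EMPTY]
step 3: bank0 None->4 [EMPTY]
step 4: bank0 4->4 [HIT]
step 5: bank0 4->2 [CONFLICT]
step 6: bank4 None->4 [EMPTY]
step 7: bank0 2->2 [HIT]
step 8: bank0 2->2 [HIT]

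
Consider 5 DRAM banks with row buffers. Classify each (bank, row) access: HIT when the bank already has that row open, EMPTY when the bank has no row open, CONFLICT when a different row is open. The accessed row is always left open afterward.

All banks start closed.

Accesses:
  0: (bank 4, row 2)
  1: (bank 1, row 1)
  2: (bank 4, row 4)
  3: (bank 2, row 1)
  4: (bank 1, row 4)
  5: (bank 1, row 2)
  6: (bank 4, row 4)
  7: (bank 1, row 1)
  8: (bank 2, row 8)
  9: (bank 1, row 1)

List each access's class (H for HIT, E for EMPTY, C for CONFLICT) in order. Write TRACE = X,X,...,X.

#0 (4,2) E
#1 (1,1) E
#2 (4,4) C  (was 2)
#3 (2,1) E
#4 (1,4) C  (was 1)
#5 (1,2) C  (was 4)
#6 (4,4) H  (was 4)
#7 (1,1) C  (was 2)
#8 (2,8) C  (was 1)
#9 (1,1) H  (was 1)

TRACE = E,E,C,E,C,C,H,C,C,H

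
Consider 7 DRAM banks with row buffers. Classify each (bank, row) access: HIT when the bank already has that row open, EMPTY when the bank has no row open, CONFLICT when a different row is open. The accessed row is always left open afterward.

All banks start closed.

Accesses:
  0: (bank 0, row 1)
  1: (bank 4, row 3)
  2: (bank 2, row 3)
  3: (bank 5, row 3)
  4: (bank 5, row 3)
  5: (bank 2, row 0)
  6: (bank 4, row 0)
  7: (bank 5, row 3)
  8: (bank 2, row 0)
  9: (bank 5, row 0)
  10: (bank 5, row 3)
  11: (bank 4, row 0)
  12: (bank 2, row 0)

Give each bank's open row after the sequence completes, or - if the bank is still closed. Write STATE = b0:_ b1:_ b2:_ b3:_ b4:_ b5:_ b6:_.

STATE = b0:1 b1:- b2:0 b3:- b4:0 b5:3 b6:-

  [0] b0 r1: no row ⇒ E
  [1] b4 r3: no row ⇒ E
  [2] b2 r3: no row ⇒ E
  [3] b5 r3: no row ⇒ E
  [4] b5 r3: had r3 ⇒ H
  [5] b2 r0: had r3 ⇒ C
  [6] b4 r0: had r3 ⇒ C
  [7] b5 r3: had r3 ⇒ H
  [8] b2 r0: had r0 ⇒ H
  [9] b5 r0: had r3 ⇒ C
  [10] b5 r3: had r0 ⇒ C
  [11] b4 r0: had r0 ⇒ H
  [12] b2 r0: had r0 ⇒ H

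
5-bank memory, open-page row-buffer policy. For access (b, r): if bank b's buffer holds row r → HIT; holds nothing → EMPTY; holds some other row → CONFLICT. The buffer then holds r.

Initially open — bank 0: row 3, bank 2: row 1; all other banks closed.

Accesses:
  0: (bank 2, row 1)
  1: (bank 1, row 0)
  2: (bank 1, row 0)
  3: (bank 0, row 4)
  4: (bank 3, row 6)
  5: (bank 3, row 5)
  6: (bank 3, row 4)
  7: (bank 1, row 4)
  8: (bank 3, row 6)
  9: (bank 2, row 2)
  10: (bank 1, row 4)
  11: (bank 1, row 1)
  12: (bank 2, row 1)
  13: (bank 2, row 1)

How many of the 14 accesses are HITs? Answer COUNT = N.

COUNT = 4

step 0: bank2 1->1 [HIT]
step 1: bank1 None->0 [EMPTY]
step 2: bank1 0->0 [HIT]
step 3: bank0 3->4 [CONFLICT]
step 4: bank3 None->6 [EMPTY]
step 5: bank3 6->5 [CONFLICT]
step 6: bank3 5->4 [CONFLICT]
step 7: bank1 0->4 [CONFLICT]
step 8: bank3 4->6 [CONFLICT]
step 9: bank2 1->2 [CONFLICT]
step 10: bank1 4->4 [HIT]
step 11: bank1 4->1 [CONFLICT]
step 12: bank2 2->1 [CONFLICT]
step 13: bank2 1->1 [HIT]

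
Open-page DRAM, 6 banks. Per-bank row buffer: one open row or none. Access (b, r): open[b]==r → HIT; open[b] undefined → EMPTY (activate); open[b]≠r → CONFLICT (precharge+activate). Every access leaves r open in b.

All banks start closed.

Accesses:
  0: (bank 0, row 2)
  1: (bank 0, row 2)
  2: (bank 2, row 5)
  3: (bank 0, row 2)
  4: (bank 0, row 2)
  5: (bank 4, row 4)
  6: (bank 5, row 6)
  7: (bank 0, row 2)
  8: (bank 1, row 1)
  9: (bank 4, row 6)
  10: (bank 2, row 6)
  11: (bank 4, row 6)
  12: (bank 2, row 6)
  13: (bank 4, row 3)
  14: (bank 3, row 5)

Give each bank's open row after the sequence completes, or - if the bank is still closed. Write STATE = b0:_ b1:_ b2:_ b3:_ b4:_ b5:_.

STATE = b0:2 b1:1 b2:6 b3:5 b4:3 b5:6

  [0] b0 r2: no row ⇒ E
  [1] b0 r2: had r2 ⇒ H
  [2] b2 r5: no row ⇒ E
  [3] b0 r2: had r2 ⇒ H
  [4] b0 r2: had r2 ⇒ H
  [5] b4 r4: no row ⇒ E
  [6] b5 r6: no row ⇒ E
  [7] b0 r2: had r2 ⇒ H
  [8] b1 r1: no row ⇒ E
  [9] b4 r6: had r4 ⇒ C
  [10] b2 r6: had r5 ⇒ C
  [11] b4 r6: had r6 ⇒ H
  [12] b2 r6: had r6 ⇒ H
  [13] b4 r3: had r6 ⇒ C
  [14] b3 r5: no row ⇒ E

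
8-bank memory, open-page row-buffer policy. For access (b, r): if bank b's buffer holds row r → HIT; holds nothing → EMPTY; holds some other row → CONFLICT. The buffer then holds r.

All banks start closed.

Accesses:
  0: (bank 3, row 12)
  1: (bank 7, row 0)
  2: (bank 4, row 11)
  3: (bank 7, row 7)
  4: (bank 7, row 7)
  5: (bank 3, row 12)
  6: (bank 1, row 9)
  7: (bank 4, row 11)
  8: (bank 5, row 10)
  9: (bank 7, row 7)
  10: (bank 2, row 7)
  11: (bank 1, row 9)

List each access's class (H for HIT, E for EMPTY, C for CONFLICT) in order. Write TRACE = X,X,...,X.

  [0] b3 r12: no row ⇒ E
  [1] b7 r0: no row ⇒ E
  [2] b4 r11: no row ⇒ E
  [3] b7 r7: had r0 ⇒ C
  [4] b7 r7: had r7 ⇒ H
  [5] b3 r12: had r12 ⇒ H
  [6] b1 r9: no row ⇒ E
  [7] b4 r11: had r11 ⇒ H
  [8] b5 r10: no row ⇒ E
  [9] b7 r7: had r7 ⇒ H
  [10] b2 r7: no row ⇒ E
  [11] b1 r9: had r9 ⇒ H

TRACE = E,E,E,C,H,H,E,H,E,H,E,H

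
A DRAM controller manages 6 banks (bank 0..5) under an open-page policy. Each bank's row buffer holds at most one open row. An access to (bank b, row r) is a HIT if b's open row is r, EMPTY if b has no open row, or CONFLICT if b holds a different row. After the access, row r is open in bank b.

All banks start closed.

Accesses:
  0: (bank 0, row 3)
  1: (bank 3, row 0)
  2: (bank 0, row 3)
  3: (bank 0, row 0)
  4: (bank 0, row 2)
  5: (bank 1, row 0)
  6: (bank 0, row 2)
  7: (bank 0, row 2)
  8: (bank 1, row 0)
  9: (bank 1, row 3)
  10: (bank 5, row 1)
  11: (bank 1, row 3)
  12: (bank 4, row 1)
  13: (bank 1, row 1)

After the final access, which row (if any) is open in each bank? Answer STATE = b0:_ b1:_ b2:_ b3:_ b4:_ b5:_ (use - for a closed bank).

  [0] b0 r3: no row ⇒ E
  [1] b3 r0: no row ⇒ E
  [2] b0 r3: had r3 ⇒ H
  [3] b0 r0: had r3 ⇒ C
  [4] b0 r2: had r0 ⇒ C
  [5] b1 r0: no row ⇒ E
  [6] b0 r2: had r2 ⇒ H
  [7] b0 r2: had r2 ⇒ H
  [8] b1 r0: had r0 ⇒ H
  [9] b1 r3: had r0 ⇒ C
  [10] b5 r1: no row ⇒ E
  [11] b1 r3: had r3 ⇒ H
  [12] b4 r1: no row ⇒ E
  [13] b1 r1: had r3 ⇒ C

STATE = b0:2 b1:1 b2:- b3:0 b4:1 b5:1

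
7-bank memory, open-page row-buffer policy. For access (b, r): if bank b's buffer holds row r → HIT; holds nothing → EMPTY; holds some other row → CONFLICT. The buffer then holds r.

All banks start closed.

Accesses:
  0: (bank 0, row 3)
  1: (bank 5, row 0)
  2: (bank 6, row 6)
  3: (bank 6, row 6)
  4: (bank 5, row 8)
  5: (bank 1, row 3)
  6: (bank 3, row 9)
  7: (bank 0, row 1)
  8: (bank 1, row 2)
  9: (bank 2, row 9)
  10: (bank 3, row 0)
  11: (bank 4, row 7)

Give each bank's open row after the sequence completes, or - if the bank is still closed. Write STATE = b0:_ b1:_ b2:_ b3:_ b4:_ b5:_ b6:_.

0: bank 0 row 3 — prev None → EMPTY
1: bank 5 row 0 — prev None → EMPTY
2: bank 6 row 6 — prev None → EMPTY
3: bank 6 row 6 — prev 6 → HIT
4: bank 5 row 8 — prev 0 → CONFLICT
5: bank 1 row 3 — prev None → EMPTY
6: bank 3 row 9 — prev None → EMPTY
7: bank 0 row 1 — prev 3 → CONFLICT
8: bank 1 row 2 — prev 3 → CONFLICT
9: bank 2 row 9 — prev None → EMPTY
10: bank 3 row 0 — prev 9 → CONFLICT
11: bank 4 row 7 — prev None → EMPTY

STATE = b0:1 b1:2 b2:9 b3:0 b4:7 b5:8 b6:6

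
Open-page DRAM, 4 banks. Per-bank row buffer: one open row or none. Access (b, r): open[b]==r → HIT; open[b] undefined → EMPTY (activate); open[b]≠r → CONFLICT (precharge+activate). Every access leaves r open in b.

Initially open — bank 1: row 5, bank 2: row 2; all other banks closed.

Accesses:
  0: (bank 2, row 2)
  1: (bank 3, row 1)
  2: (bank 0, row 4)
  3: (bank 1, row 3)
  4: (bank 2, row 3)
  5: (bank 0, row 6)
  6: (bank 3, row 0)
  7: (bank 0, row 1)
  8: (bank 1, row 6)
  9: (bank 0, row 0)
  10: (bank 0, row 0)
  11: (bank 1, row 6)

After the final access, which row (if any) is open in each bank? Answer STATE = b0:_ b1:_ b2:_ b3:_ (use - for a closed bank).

  [0] b2 r2: had r2 ⇒ H
  [1] b3 r1: no row ⇒ E
  [2] b0 r4: no row ⇒ E
  [3] b1 r3: had r5 ⇒ C
  [4] b2 r3: had r2 ⇒ C
  [5] b0 r6: had r4 ⇒ C
  [6] b3 r0: had r1 ⇒ C
  [7] b0 r1: had r6 ⇒ C
  [8] b1 r6: had r3 ⇒ C
  [9] b0 r0: had r1 ⇒ C
  [10] b0 r0: had r0 ⇒ H
  [11] b1 r6: had r6 ⇒ H

STATE = b0:0 b1:6 b2:3 b3:0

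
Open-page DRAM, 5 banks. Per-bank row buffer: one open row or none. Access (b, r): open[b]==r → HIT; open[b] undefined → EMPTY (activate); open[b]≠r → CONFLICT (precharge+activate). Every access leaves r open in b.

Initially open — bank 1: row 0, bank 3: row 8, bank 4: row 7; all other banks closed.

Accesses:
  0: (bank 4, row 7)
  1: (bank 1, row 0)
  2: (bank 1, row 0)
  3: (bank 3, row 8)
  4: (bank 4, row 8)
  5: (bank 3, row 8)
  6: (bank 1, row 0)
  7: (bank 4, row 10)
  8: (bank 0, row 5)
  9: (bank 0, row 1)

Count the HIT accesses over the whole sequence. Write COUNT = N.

step 0: bank4 7->7 [HIT]
step 1: bank1 0->0 [HIT]
step 2: bank1 0->0 [HIT]
step 3: bank3 8->8 [HIT]
step 4: bank4 7->8 [CONFLICT]
step 5: bank3 8->8 [HIT]
step 6: bank1 0->0 [HIT]
step 7: bank4 8->10 [CONFLICT]
step 8: bank0 None->5 [EMPTY]
step 9: bank0 5->1 [CONFLICT]

COUNT = 6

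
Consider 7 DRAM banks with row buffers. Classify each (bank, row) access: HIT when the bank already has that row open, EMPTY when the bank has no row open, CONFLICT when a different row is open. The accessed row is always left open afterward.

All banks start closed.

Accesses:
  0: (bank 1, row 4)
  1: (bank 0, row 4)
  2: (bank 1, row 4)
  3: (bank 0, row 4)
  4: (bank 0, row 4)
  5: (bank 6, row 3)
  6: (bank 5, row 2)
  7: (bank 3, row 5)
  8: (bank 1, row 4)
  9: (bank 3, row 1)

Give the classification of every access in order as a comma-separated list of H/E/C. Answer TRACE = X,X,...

step 0: bank1 None->4 [EMPTY]
step 1: bank0 None->4 [EMPTY]
step 2: bank1 4->4 [HIT]
step 3: bank0 4->4 [HIT]
step 4: bank0 4->4 [HIT]
step 5: bank6 None->3 [EMPTY]
step 6: bank5 None->2 [EMPTY]
step 7: bank3 None->5 [EMPTY]
step 8: bank1 4->4 [HIT]
step 9: bank3 5->1 [CONFLICT]

TRACE = E,E,H,H,H,E,E,E,H,C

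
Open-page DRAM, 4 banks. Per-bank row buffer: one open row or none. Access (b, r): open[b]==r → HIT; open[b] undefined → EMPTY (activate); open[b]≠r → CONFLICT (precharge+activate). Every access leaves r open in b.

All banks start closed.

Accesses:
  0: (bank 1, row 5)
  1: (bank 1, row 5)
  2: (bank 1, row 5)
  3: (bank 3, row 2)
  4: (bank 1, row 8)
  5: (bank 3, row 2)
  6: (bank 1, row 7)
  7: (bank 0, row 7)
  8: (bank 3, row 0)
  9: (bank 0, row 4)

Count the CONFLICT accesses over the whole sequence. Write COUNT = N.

  [0] b1 r5: no row ⇒ E
  [1] b1 r5: had r5 ⇒ H
  [2] b1 r5: had r5 ⇒ H
  [3] b3 r2: no row ⇒ E
  [4] b1 r8: had r5 ⇒ C
  [5] b3 r2: had r2 ⇒ H
  [6] b1 r7: had r8 ⇒ C
  [7] b0 r7: no row ⇒ E
  [8] b3 r0: had r2 ⇒ C
  [9] b0 r4: had r7 ⇒ C

COUNT = 4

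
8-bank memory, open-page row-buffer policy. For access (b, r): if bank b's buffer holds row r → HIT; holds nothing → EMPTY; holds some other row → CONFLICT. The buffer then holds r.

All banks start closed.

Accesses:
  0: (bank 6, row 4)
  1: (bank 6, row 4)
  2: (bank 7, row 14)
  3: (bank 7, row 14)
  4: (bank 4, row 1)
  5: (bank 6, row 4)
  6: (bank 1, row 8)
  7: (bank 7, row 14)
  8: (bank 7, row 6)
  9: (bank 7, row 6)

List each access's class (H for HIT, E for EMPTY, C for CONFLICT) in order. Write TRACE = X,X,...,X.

step 0: bank6 None->4 [EMPTY]
step 1: bank6 4->4 [HIT]
step 2: bank7 None->14 [EMPTY]
step 3: bank7 14->14 [HIT]
step 4: bank4 None->1 [EMPTY]
step 5: bank6 4->4 [HIT]
step 6: bank1 None->8 [EMPTY]
step 7: bank7 14->14 [HIT]
step 8: bank7 14->6 [CONFLICT]
step 9: bank7 6->6 [HIT]

TRACE = E,H,E,H,E,H,E,H,C,H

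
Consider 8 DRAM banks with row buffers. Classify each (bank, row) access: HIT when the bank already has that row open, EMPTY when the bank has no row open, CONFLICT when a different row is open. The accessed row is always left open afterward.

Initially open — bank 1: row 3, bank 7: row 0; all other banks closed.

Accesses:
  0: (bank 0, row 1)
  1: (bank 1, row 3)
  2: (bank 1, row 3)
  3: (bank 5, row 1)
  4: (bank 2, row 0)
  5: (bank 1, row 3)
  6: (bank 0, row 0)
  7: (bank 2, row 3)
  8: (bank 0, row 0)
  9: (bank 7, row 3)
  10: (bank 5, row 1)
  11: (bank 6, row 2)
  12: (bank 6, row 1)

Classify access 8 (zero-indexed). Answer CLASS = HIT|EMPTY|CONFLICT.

CLASS = HIT

0: bank 0 row 1 — prev None → EMPTY
1: bank 1 row 3 — prev 3 → HIT
2: bank 1 row 3 — prev 3 → HIT
3: bank 5 row 1 — prev None → EMPTY
4: bank 2 row 0 — prev None → EMPTY
5: bank 1 row 3 — prev 3 → HIT
6: bank 0 row 0 — prev 1 → CONFLICT
7: bank 2 row 3 — prev 0 → CONFLICT
8: bank 0 row 0 — prev 0 → HIT
9: bank 7 row 3 — prev 0 → CONFLICT
10: bank 5 row 1 — prev 1 → HIT
11: bank 6 row 2 — prev None → EMPTY
12: bank 6 row 1 — prev 2 → CONFLICT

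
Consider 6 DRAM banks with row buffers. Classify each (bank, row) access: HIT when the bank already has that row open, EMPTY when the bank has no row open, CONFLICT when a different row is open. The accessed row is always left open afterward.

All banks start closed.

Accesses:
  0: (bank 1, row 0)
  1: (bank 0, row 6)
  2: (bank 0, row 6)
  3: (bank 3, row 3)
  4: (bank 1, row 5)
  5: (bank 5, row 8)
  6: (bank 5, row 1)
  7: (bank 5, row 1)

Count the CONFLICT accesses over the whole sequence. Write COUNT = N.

COUNT = 2

0: bank 1 row 0 — prev None → EMPTY
1: bank 0 row 6 — prev None → EMPTY
2: bank 0 row 6 — prev 6 → HIT
3: bank 3 row 3 — prev None → EMPTY
4: bank 1 row 5 — prev 0 → CONFLICT
5: bank 5 row 8 — prev None → EMPTY
6: bank 5 row 1 — prev 8 → CONFLICT
7: bank 5 row 1 — prev 1 → HIT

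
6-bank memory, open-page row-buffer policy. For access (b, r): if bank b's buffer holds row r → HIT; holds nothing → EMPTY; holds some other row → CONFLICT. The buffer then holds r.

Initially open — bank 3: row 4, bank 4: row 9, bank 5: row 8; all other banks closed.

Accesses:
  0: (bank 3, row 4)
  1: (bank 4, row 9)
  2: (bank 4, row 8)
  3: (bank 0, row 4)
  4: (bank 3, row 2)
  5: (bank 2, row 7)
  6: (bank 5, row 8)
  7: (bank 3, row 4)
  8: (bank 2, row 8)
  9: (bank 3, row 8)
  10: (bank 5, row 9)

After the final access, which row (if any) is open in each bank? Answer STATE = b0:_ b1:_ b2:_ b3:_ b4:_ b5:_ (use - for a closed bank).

STATE = b0:4 b1:- b2:8 b3:8 b4:8 b5:9

0: bank 3 row 4 — prev 4 → HIT
1: bank 4 row 9 — prev 9 → HIT
2: bank 4 row 8 — prev 9 → CONFLICT
3: bank 0 row 4 — prev None → EMPTY
4: bank 3 row 2 — prev 4 → CONFLICT
5: bank 2 row 7 — prev None → EMPTY
6: bank 5 row 8 — prev 8 → HIT
7: bank 3 row 4 — prev 2 → CONFLICT
8: bank 2 row 8 — prev 7 → CONFLICT
9: bank 3 row 8 — prev 4 → CONFLICT
10: bank 5 row 9 — prev 8 → CONFLICT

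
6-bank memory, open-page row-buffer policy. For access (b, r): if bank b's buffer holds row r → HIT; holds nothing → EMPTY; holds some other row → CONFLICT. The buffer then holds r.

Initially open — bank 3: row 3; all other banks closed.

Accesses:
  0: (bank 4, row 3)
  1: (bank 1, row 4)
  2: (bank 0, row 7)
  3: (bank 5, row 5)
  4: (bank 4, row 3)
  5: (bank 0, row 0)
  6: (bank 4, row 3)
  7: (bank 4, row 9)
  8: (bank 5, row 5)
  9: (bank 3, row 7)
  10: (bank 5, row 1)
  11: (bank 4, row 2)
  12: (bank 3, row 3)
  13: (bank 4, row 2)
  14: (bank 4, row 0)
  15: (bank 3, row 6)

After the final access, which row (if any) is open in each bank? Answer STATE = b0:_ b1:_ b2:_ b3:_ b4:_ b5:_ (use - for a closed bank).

STATE = b0:0 b1:4 b2:- b3:6 b4:0 b5:1

step 0: bank4 None->3 [EMPTY]
step 1: bank1 None->4 [EMPTY]
step 2: bank0 None->7 [EMPTY]
step 3: bank5 None->5 [EMPTY]
step 4: bank4 3->3 [HIT]
step 5: bank0 7->0 [CONFLICT]
step 6: bank4 3->3 [HIT]
step 7: bank4 3->9 [CONFLICT]
step 8: bank5 5->5 [HIT]
step 9: bank3 3->7 [CONFLICT]
step 10: bank5 5->1 [CONFLICT]
step 11: bank4 9->2 [CONFLICT]
step 12: bank3 7->3 [CONFLICT]
step 13: bank4 2->2 [HIT]
step 14: bank4 2->0 [CONFLICT]
step 15: bank3 3->6 [CONFLICT]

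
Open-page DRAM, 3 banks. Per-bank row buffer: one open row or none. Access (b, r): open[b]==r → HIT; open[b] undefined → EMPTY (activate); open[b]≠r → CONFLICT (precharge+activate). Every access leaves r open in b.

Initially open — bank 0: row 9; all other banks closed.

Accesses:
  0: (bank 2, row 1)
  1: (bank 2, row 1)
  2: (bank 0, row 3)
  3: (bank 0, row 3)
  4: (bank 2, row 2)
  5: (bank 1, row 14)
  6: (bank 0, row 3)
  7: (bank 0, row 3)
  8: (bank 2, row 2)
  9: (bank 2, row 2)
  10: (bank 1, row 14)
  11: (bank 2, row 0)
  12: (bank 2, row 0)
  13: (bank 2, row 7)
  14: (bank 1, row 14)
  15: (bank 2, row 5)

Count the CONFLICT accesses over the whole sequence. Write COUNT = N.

COUNT = 5

0: bank 2 row 1 — prev None → EMPTY
1: bank 2 row 1 — prev 1 → HIT
2: bank 0 row 3 — prev 9 → CONFLICT
3: bank 0 row 3 — prev 3 → HIT
4: bank 2 row 2 — prev 1 → CONFLICT
5: bank 1 row 14 — prev None → EMPTY
6: bank 0 row 3 — prev 3 → HIT
7: bank 0 row 3 — prev 3 → HIT
8: bank 2 row 2 — prev 2 → HIT
9: bank 2 row 2 — prev 2 → HIT
10: bank 1 row 14 — prev 14 → HIT
11: bank 2 row 0 — prev 2 → CONFLICT
12: bank 2 row 0 — prev 0 → HIT
13: bank 2 row 7 — prev 0 → CONFLICT
14: bank 1 row 14 — prev 14 → HIT
15: bank 2 row 5 — prev 7 → CONFLICT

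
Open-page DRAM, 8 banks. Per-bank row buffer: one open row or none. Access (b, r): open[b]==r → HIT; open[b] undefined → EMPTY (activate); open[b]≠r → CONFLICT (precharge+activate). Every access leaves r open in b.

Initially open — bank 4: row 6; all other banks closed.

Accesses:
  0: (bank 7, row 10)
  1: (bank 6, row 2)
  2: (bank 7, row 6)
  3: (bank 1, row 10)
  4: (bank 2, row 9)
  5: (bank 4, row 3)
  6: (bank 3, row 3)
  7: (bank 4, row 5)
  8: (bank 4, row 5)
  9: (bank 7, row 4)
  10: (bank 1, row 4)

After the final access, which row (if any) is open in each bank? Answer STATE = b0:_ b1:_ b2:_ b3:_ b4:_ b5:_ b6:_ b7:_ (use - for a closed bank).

#0 (7,10) E
#1 (6,2) E
#2 (7,6) C  (was 10)
#3 (1,10) E
#4 (2,9) E
#5 (4,3) C  (was 6)
#6 (3,3) E
#7 (4,5) C  (was 3)
#8 (4,5) H  (was 5)
#9 (7,4) C  (was 6)
#10 (1,4) C  (was 10)

STATE = b0:- b1:4 b2:9 b3:3 b4:5 b5:- b6:2 b7:4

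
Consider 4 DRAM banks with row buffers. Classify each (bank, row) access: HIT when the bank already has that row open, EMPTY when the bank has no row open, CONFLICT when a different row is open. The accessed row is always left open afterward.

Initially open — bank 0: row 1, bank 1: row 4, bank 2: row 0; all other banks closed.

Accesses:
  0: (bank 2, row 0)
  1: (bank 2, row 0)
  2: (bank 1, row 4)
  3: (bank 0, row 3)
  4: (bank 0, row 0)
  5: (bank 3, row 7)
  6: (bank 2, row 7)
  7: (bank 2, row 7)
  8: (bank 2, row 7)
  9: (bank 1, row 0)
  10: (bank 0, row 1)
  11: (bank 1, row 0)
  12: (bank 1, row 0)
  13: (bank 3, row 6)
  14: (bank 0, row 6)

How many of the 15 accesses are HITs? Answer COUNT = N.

step 0: bank2 0->0 [HIT]
step 1: bank2 0->0 [HIT]
step 2: bank1 4->4 [HIT]
step 3: bank0 1->3 [CONFLICT]
step 4: bank0 3->0 [CONFLICT]
step 5: bank3 None->7 [EMPTY]
step 6: bank2 0->7 [CONFLICT]
step 7: bank2 7->7 [HIT]
step 8: bank2 7->7 [HIT]
step 9: bank1 4->0 [CONFLICT]
step 10: bank0 0->1 [CONFLICT]
step 11: bank1 0->0 [HIT]
step 12: bank1 0->0 [HIT]
step 13: bank3 7->6 [CONFLICT]
step 14: bank0 1->6 [CONFLICT]

COUNT = 7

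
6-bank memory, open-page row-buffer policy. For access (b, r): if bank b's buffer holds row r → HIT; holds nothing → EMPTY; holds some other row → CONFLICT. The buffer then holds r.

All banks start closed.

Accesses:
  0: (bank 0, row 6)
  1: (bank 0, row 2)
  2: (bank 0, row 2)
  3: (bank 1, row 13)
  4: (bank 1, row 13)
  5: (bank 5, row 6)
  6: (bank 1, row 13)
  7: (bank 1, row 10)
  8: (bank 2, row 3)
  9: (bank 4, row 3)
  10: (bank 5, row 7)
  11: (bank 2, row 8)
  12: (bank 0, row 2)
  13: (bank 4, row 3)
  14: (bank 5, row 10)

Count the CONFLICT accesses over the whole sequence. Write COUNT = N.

COUNT = 5

step 0: bank0 None->6 [EMPTY]
step 1: bank0 6->2 [CONFLICT]
step 2: bank0 2->2 [HIT]
step 3: bank1 None->13 [EMPTY]
step 4: bank1 13->13 [HIT]
step 5: bank5 None->6 [EMPTY]
step 6: bank1 13->13 [HIT]
step 7: bank1 13->10 [CONFLICT]
step 8: bank2 None->3 [EMPTY]
step 9: bank4 None->3 [EMPTY]
step 10: bank5 6->7 [CONFLICT]
step 11: bank2 3->8 [CONFLICT]
step 12: bank0 2->2 [HIT]
step 13: bank4 3->3 [HIT]
step 14: bank5 7->10 [CONFLICT]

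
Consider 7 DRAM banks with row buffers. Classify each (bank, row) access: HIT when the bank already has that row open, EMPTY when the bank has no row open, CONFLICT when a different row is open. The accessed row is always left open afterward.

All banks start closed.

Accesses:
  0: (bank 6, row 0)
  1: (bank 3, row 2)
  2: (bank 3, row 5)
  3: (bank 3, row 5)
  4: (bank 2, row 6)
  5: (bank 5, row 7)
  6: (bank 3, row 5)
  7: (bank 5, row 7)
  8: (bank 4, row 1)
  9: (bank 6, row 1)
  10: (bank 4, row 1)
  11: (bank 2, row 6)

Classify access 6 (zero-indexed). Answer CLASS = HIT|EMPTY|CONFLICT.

step 0: bank6 None->0 [EMPTY]
step 1: bank3 None->2 [EMPTY]
step 2: bank3 2->5 [CONFLICT]
step 3: bank3 5->5 [HIT]
step 4: bank2 None->6 [EMPTY]
step 5: bank5 None->7 [EMPTY]
step 6: bank3 5->5 [HIT]
step 7: bank5 7->7 [HIT]
step 8: bank4 None->1 [EMPTY]
step 9: bank6 0->1 [CONFLICT]
step 10: bank4 1->1 [HIT]
step 11: bank2 6->6 [HIT]

CLASS = HIT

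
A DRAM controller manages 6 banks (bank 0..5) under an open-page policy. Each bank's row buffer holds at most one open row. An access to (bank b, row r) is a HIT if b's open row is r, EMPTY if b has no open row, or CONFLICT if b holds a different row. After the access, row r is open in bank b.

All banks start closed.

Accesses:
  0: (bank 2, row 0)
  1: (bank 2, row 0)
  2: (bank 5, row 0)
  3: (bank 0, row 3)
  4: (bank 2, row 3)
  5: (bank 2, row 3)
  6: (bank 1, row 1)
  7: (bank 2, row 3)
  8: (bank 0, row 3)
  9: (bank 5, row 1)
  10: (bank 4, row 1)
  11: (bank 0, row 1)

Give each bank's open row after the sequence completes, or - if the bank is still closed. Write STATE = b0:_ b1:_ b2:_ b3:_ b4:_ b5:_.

0: bank 2 row 0 — prev None → EMPTY
1: bank 2 row 0 — prev 0 → HIT
2: bank 5 row 0 — prev None → EMPTY
3: bank 0 row 3 — prev None → EMPTY
4: bank 2 row 3 — prev 0 → CONFLICT
5: bank 2 row 3 — prev 3 → HIT
6: bank 1 row 1 — prev None → EMPTY
7: bank 2 row 3 — prev 3 → HIT
8: bank 0 row 3 — prev 3 → HIT
9: bank 5 row 1 — prev 0 → CONFLICT
10: bank 4 row 1 — prev None → EMPTY
11: bank 0 row 1 — prev 3 → CONFLICT

STATE = b0:1 b1:1 b2:3 b3:- b4:1 b5:1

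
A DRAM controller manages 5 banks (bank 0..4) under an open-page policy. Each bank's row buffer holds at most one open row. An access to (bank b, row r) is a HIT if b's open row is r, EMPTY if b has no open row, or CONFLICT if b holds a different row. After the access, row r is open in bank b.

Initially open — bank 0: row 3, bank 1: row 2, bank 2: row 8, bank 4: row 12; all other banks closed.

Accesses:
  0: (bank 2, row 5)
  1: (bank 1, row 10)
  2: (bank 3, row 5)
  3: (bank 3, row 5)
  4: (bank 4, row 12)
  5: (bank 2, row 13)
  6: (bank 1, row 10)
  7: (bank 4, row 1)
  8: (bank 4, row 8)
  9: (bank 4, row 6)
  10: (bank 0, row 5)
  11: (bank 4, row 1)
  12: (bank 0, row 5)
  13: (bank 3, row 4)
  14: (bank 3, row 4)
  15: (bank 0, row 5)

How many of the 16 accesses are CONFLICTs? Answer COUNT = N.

COUNT = 9

#0 (2,5) C  (was 8)
#1 (1,10) C  (was 2)
#2 (3,5) E
#3 (3,5) H  (was 5)
#4 (4,12) H  (was 12)
#5 (2,13) C  (was 5)
#6 (1,10) H  (was 10)
#7 (4,1) C  (was 12)
#8 (4,8) C  (was 1)
#9 (4,6) C  (was 8)
#10 (0,5) C  (was 3)
#11 (4,1) C  (was 6)
#12 (0,5) H  (was 5)
#13 (3,4) C  (was 5)
#14 (3,4) H  (was 4)
#15 (0,5) H  (was 5)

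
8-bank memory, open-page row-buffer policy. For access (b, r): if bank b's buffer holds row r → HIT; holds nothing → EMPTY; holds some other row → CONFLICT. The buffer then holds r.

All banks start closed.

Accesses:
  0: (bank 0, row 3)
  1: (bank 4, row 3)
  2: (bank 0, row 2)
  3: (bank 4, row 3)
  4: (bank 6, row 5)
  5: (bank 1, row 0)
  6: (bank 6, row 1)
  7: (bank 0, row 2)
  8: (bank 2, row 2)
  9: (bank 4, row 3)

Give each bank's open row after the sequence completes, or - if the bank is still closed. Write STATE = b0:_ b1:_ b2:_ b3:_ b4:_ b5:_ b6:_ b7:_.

STATE = b0:2 b1:0 b2:2 b3:- b4:3 b5:- b6:1 b7:-

  [0] b0 r3: no row ⇒ E
  [1] b4 r3: no row ⇒ E
  [2] b0 r2: had r3 ⇒ C
  [3] b4 r3: had r3 ⇒ H
  [4] b6 r5: no row ⇒ E
  [5] b1 r0: no row ⇒ E
  [6] b6 r1: had r5 ⇒ C
  [7] b0 r2: had r2 ⇒ H
  [8] b2 r2: no row ⇒ E
  [9] b4 r3: had r3 ⇒ H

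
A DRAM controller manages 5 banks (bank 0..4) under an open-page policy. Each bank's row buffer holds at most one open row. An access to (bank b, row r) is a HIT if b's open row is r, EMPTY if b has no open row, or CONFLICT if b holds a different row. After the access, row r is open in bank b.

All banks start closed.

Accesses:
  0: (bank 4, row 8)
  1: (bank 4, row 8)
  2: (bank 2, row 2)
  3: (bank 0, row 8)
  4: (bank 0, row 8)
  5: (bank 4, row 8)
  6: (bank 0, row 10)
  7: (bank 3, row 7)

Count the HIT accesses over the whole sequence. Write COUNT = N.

COUNT = 3

  [0] b4 r8: no row ⇒ E
  [1] b4 r8: had r8 ⇒ H
  [2] b2 r2: no row ⇒ E
  [3] b0 r8: no row ⇒ E
  [4] b0 r8: had r8 ⇒ H
  [5] b4 r8: had r8 ⇒ H
  [6] b0 r10: had r8 ⇒ C
  [7] b3 r7: no row ⇒ E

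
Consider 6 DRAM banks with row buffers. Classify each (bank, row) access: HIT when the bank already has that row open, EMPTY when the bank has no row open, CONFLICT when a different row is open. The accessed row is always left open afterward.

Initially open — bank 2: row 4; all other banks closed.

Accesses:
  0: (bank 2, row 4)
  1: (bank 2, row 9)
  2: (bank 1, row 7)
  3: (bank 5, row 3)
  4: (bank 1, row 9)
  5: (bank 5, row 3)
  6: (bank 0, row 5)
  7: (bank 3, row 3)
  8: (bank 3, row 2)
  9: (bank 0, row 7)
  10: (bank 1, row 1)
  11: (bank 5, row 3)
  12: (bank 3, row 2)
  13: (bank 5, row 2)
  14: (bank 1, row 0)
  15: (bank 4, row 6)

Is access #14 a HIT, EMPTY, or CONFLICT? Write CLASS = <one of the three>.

CLASS = CONFLICT

0: bank 2 row 4 — prev 4 → HIT
1: bank 2 row 9 — prev 4 → CONFLICT
2: bank 1 row 7 — prev None → EMPTY
3: bank 5 row 3 — prev None → EMPTY
4: bank 1 row 9 — prev 7 → CONFLICT
5: bank 5 row 3 — prev 3 → HIT
6: bank 0 row 5 — prev None → EMPTY
7: bank 3 row 3 — prev None → EMPTY
8: bank 3 row 2 — prev 3 → CONFLICT
9: bank 0 row 7 — prev 5 → CONFLICT
10: bank 1 row 1 — prev 9 → CONFLICT
11: bank 5 row 3 — prev 3 → HIT
12: bank 3 row 2 — prev 2 → HIT
13: bank 5 row 2 — prev 3 → CONFLICT
14: bank 1 row 0 — prev 1 → CONFLICT
15: bank 4 row 6 — prev None → EMPTY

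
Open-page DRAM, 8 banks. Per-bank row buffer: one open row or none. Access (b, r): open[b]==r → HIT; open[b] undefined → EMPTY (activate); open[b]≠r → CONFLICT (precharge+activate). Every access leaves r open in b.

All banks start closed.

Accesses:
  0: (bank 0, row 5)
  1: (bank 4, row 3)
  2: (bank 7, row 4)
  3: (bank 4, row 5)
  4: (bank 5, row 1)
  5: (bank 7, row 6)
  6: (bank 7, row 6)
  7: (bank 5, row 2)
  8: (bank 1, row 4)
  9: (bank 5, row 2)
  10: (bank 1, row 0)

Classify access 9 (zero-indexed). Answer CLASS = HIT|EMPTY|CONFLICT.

  [0] b0 r5: no row ⇒ E
  [1] b4 r3: no row ⇒ E
  [2] b7 r4: no row ⇒ E
  [3] b4 r5: had r3 ⇒ C
  [4] b5 r1: no row ⇒ E
  [5] b7 r6: had r4 ⇒ C
  [6] b7 r6: had r6 ⇒ H
  [7] b5 r2: had r1 ⇒ C
  [8] b1 r4: no row ⇒ E
  [9] b5 r2: had r2 ⇒ H
  [10] b1 r0: had r4 ⇒ C

CLASS = HIT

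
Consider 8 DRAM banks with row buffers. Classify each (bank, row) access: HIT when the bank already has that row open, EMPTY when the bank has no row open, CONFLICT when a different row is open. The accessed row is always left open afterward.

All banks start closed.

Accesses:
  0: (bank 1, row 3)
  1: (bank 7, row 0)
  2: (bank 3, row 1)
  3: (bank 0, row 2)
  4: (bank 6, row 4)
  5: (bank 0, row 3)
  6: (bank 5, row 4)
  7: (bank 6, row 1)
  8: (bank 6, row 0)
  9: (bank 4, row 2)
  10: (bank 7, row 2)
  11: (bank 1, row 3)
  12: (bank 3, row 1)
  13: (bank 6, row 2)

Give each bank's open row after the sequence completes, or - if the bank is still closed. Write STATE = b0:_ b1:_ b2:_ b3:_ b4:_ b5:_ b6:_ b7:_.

0: bank 1 row 3 — prev None → EMPTY
1: bank 7 row 0 — prev None → EMPTY
2: bank 3 row 1 — prev None → EMPTY
3: bank 0 row 2 — prev None → EMPTY
4: bank 6 row 4 — prev None → EMPTY
5: bank 0 row 3 — prev 2 → CONFLICT
6: bank 5 row 4 — prev None → EMPTY
7: bank 6 row 1 — prev 4 → CONFLICT
8: bank 6 row 0 — prev 1 → CONFLICT
9: bank 4 row 2 — prev None → EMPTY
10: bank 7 row 2 — prev 0 → CONFLICT
11: bank 1 row 3 — prev 3 → HIT
12: bank 3 row 1 — prev 1 → HIT
13: bank 6 row 2 — prev 0 → CONFLICT

STATE = b0:3 b1:3 b2:- b3:1 b4:2 b5:4 b6:2 b7:2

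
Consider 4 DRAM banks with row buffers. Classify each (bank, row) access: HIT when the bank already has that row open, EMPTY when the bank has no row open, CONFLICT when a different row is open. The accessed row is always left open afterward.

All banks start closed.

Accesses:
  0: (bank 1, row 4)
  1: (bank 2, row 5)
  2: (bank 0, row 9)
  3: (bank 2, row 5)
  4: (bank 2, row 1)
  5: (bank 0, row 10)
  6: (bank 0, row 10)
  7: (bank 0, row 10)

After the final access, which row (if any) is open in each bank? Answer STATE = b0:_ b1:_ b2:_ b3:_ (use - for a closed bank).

STATE = b0:10 b1:4 b2:1 b3:-

#0 (1,4) E
#1 (2,5) E
#2 (0,9) E
#3 (2,5) H  (was 5)
#4 (2,1) C  (was 5)
#5 (0,10) C  (was 9)
#6 (0,10) H  (was 10)
#7 (0,10) H  (was 10)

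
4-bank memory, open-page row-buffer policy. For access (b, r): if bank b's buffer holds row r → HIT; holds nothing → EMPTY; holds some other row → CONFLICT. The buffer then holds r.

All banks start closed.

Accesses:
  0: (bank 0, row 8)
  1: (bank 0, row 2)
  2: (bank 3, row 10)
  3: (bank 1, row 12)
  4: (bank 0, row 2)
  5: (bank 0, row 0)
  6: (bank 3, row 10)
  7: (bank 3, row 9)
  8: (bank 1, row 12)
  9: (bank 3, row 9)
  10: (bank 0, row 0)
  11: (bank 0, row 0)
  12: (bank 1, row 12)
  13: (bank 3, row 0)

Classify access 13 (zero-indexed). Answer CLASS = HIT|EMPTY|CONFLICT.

0: bank 0 row 8 — prev None → EMPTY
1: bank 0 row 2 — prev 8 → CONFLICT
2: bank 3 row 10 — prev None → EMPTY
3: bank 1 row 12 — prev None → EMPTY
4: bank 0 row 2 — prev 2 → HIT
5: bank 0 row 0 — prev 2 → CONFLICT
6: bank 3 row 10 — prev 10 → HIT
7: bank 3 row 9 — prev 10 → CONFLICT
8: bank 1 row 12 — prev 12 → HIT
9: bank 3 row 9 — prev 9 → HIT
10: bank 0 row 0 — prev 0 → HIT
11: bank 0 row 0 — prev 0 → HIT
12: bank 1 row 12 — prev 12 → HIT
13: bank 3 row 0 — prev 9 → CONFLICT

CLASS = CONFLICT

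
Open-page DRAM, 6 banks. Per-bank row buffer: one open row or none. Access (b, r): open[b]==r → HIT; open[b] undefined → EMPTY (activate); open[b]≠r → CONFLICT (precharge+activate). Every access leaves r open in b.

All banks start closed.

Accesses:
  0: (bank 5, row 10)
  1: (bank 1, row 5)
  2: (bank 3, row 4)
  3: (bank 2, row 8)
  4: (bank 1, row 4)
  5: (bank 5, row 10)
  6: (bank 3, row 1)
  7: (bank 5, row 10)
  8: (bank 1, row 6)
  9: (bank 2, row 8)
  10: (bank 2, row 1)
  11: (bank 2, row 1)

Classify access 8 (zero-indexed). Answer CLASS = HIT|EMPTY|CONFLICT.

CLASS = CONFLICT

step 0: bank5 None->10 [EMPTY]
step 1: bank1 None->5 [EMPTY]
step 2: bank3 None->4 [EMPTY]
step 3: bank2 None->8 [EMPTY]
step 4: bank1 5->4 [CONFLICT]
step 5: bank5 10->10 [HIT]
step 6: bank3 4->1 [CONFLICT]
step 7: bank5 10->10 [HIT]
step 8: bank1 4->6 [CONFLICT]
step 9: bank2 8->8 [HIT]
step 10: bank2 8->1 [CONFLICT]
step 11: bank2 1->1 [HIT]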